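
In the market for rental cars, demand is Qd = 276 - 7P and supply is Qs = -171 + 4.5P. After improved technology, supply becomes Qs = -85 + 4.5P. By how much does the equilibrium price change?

ΔP = -172/23

Original equilibrium: P* = 894/23, Q* = 90/23.
New equilibrium: 276 - 7P = -85 + 4.5P, so 361 = 11.5P and P' = 722/23; Q' = 276 − 7(722/23) = 1294/23.
Change in price: 722/23 − 894/23 = -172/23.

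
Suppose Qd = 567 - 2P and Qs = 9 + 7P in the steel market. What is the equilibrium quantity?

Q* = 443

Set Qd = Qs: 567 - 2P = 9 + 7P.
558 = 9P, so P* = 62.
Q* = 567 − 2(62) = 443.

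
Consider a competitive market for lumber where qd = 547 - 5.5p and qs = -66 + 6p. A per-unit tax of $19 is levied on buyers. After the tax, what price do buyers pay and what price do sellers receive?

Buyers pay 1454/23, sellers receive 1017/23

Pre-tax equilibrium: p* = 1226/23, q* = 5838/23.
Tax on buyers shifts demand to qd = 547 − 5.5(p + 19) = 442.5 - 5.5p.
442.5 - 5.5p = -66 + 6p gives seller price ps = 1017/23; buyers pay pb = 1017/23 + 19 = 1454/23.
New quantity: q = 547 − 5.5(1454/23) = 4584/23.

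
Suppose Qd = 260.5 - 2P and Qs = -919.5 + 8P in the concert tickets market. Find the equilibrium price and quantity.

P* = 118, Q* = 24.5

Set Qd = Qs: 260.5 - 2P = -919.5 + 8P.
1180 = 10P, so P* = 118.
Q* = 260.5 − 2(118) = 24.5.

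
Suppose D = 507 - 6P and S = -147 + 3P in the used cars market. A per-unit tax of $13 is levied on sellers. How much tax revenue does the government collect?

Tax revenue = 585

Pre-tax equilibrium: P* = 218/3, Q* = 71.
Tax on sellers shifts supply to S = -147 + 3(P − 13) = -186 + 3P.
507 - 6P = -186 + 3P gives buyer price Pb = 77; sellers receive Ps = 77 − 13 = 64.
New quantity: Q = 507 − 6(77) = 45.
Revenue = 13 × 45 = 585.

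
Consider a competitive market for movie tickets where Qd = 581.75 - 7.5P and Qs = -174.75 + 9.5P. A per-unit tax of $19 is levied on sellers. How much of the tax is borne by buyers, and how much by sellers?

Buyers bear 361/34, sellers bear 285/34

Pre-tax equilibrium: P* = 44.5, Q* = 248.
Tax on sellers shifts supply to Qs = -174.75 + 9.5(P − 19) = -355.25 + 9.5P.
581.75 - 7.5P = -355.25 + 9.5P gives buyer price Pb = 937/17; sellers receive Ps = 937/17 − 19 = 614/17.
New quantity: Q = 581.75 − 7.5(937/17) = 11449/68.
Buyer burden = 937/17 − 44.5 = 361/34; seller burden = 44.5 − 614/17 = 285/34.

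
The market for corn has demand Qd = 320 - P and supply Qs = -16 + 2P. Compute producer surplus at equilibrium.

Producer surplus = 10816

Equilibrium: 320 - P = -16 + 2P gives P* = 112, Q* = 208.
Supply starts at P = 8 (where Qs = 0).
PS = ½(112 − 8)(208) = 10816.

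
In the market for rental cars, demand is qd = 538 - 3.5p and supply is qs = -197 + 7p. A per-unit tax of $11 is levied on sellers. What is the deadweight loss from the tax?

Pre-tax equilibrium: p* = 70, q* = 293.
Tax on sellers shifts supply to qs = -197 + 7(p − 11) = -274 + 7p.
538 - 3.5p = -274 + 7p gives buyer price pb = 232/3; sellers receive ps = 232/3 − 11 = 199/3.
New quantity: q = 538 − 3.5(232/3) = 802/3.
DWL = ½ × 11 × (293 − 802/3) = 847/6.

Deadweight loss = 847/6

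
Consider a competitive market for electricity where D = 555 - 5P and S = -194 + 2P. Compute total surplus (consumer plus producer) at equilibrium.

Equilibrium: 555 - 5P = -194 + 2P gives P* = 107, Q* = 20.
Demand choke price: P = 111; supply starts at P = 97.
CS = ½(111 − 107)(20) = 40; PS = ½(107 − 97)(20) = 100.

Total surplus = 140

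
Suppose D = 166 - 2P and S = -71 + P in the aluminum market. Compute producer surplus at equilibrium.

Equilibrium: 166 - 2P = -71 + P gives P* = 79, Q* = 8.
Supply starts at P = 71 (where S = 0).
PS = ½(79 − 71)(8) = 32.

Producer surplus = 32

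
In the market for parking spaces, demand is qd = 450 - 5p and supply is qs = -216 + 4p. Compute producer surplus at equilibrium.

Equilibrium: 450 - 5p = -216 + 4p gives p* = 74, q* = 80.
Supply starts at p = 54 (where qs = 0).
PS = ½(74 − 54)(80) = 800.

Producer surplus = 800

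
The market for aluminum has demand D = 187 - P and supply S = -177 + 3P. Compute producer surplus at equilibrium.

Equilibrium: 187 - P = -177 + 3P gives P* = 91, Q* = 96.
Supply starts at P = 59 (where S = 0).
PS = ½(91 − 59)(96) = 1536.

Producer surplus = 1536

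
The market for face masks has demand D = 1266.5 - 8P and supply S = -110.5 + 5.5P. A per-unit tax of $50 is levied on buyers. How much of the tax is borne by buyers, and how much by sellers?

Buyers bear 550/27, sellers bear 800/27

Pre-tax equilibrium: P* = 102, Q* = 450.5.
Tax on buyers shifts demand to D = 1266.5 − 8(P + 50) = 866.5 - 8P.
866.5 - 8P = -110.5 + 5.5P gives seller price Ps = 1954/27; buyers pay Pb = 1954/27 + 50 = 3304/27.
New quantity: Q = 1266.5 − 8(3304/27) = 15527/54.
Buyer burden = 3304/27 − 102 = 550/27; seller burden = 102 − 1954/27 = 800/27.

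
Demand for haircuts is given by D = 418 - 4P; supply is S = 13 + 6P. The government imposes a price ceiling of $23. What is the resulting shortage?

Equilibrium price would be P* = 40.5, so the ceiling at 23 binds.
At P = 23: D = 418 − 4(23) = 326, S = 13 + 6(23) = 151.
Shortage = 326 − 151 = 175.

Shortage = 175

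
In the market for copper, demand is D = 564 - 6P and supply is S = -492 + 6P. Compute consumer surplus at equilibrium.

Consumer surplus = 108

Equilibrium: 564 - 6P = -492 + 6P gives P* = 88, Q* = 36.
Demand choke price (D = 0): P = 94.
CS = ½(94 − 88)(36) = 108.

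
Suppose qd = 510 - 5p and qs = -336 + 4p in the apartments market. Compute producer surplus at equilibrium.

Equilibrium: 510 - 5p = -336 + 4p gives p* = 94, q* = 40.
Supply starts at p = 84 (where qs = 0).
PS = ½(94 − 84)(40) = 200.

Producer surplus = 200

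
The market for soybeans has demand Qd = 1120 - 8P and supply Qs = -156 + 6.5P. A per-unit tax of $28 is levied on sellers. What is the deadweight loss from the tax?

Deadweight loss = 40768/29

Pre-tax equilibrium: P* = 88, Q* = 416.
Tax on sellers shifts supply to Qs = -156 + 6.5(P − 28) = -338 + 6.5P.
1120 - 8P = -338 + 6.5P gives buyer price Pb = 2916/29; sellers receive Ps = 2916/29 − 28 = 2104/29.
New quantity: Q = 1120 − 8(2916/29) = 9152/29.
DWL = ½ × 28 × (416 − 9152/29) = 40768/29.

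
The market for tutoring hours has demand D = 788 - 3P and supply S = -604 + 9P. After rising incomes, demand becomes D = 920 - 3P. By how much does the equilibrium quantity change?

ΔQ = 99

Original equilibrium: P* = 116, Q* = 440.
New equilibrium: 920 - 3P = -604 + 9P, so 1524 = 12P and P' = 127; Q' = 920 − 3(127) = 539.
Change in quantity: 539 − 440 = 99.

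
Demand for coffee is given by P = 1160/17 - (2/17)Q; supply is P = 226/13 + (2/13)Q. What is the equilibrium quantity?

Set the two price expressions equal: 1160/17 - (2/17)Q = 226/13 + (2/13)Q.
11238/221 = (60/221)Q, so Q* = 187.3.
P* = 1160/17 − (2/17)(187.3) = 46.2.

Q* = 187.3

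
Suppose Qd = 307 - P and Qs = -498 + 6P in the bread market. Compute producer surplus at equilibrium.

Equilibrium: 307 - P = -498 + 6P gives P* = 115, Q* = 192.
Supply starts at P = 83 (where Qs = 0).
PS = ½(115 − 83)(192) = 3072.

Producer surplus = 3072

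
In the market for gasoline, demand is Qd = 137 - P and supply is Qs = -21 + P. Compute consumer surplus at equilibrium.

Consumer surplus = 1682

Equilibrium: 137 - P = -21 + P gives P* = 79, Q* = 58.
Demand choke price (Qd = 0): P = 137.
CS = ½(137 − 79)(58) = 1682.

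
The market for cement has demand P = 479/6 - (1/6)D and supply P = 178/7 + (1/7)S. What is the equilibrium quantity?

Set the two price expressions equal: 479/6 - (1/6)Q = 178/7 + (1/7)Q.
2285/42 = (13/42)Q, so Q* = 2285/13.
P* = 479/6 − (1/6)(2285/13) = 657/13.

Q* = 2285/13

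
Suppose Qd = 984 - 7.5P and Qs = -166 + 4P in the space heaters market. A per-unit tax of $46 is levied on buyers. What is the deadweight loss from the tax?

Pre-tax equilibrium: P* = 100, Q* = 234.
Tax on buyers shifts demand to Qd = 984 − 7.5(P + 46) = 639 - 7.5P.
639 - 7.5P = -166 + 4P gives seller price Ps = 70; buyers pay Pb = 70 + 46 = 116.
New quantity: Q = 984 − 7.5(116) = 114.
DWL = ½ × 46 × (234 − 114) = 2760.

Deadweight loss = 2760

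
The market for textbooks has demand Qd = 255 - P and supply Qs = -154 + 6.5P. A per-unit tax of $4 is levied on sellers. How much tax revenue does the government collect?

Tax revenue = 788

Pre-tax equilibrium: P* = 818/15, Q* = 3007/15.
Tax on sellers shifts supply to Qs = -154 + 6.5(P − 4) = -180 + 6.5P.
255 - P = -180 + 6.5P gives buyer price Pb = 58; sellers receive Ps = 58 − 4 = 54.
New quantity: Q = 255 − 1(58) = 197.
Revenue = 4 × 197 = 788.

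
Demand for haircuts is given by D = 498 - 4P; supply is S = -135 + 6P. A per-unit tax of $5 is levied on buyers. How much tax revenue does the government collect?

Tax revenue = 1164

Pre-tax equilibrium: P* = 63.3, Q* = 244.8.
Tax on buyers shifts demand to D = 498 − 4(P + 5) = 478 - 4P.
478 - 4P = -135 + 6P gives seller price Ps = 61.3; buyers pay Pb = 61.3 + 5 = 66.3.
New quantity: Q = 498 − 4(66.3) = 232.8.
Revenue = 5 × 232.8 = 1164.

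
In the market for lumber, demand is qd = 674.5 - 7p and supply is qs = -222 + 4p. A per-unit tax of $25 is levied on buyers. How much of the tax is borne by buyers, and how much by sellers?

Pre-tax equilibrium: p* = 81.5, q* = 104.
Tax on buyers shifts demand to qd = 674.5 − 7(p + 25) = 499.5 - 7p.
499.5 - 7p = -222 + 4p gives seller price ps = 1443/22; buyers pay pb = 1443/22 + 25 = 1993/22.
New quantity: q = 674.5 − 7(1993/22) = 444/11.
Buyer burden = 1993/22 − 81.5 = 100/11; seller burden = 81.5 − 1443/22 = 175/11.

Buyers bear 100/11, sellers bear 175/11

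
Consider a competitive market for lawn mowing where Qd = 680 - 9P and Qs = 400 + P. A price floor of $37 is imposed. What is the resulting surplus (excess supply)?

Surplus = 90

Equilibrium price would be P* = 28, so the floor at 37 binds.
At P = 37: Qd = 347, Qs = 437.
Surplus = 437 − 347 = 90.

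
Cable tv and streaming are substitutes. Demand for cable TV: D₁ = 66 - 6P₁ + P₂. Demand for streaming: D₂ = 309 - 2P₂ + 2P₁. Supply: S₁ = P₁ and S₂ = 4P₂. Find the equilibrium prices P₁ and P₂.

Market 1: 66 - 6P₁ + P₂ = P₁ → 7P₁ - P₂ = 66.
Market 2: 6P₂ - 2P₁ = 309.
Eliminating P₂: 6×(1) + 1×(2) gives 40P₁ = 705, so P₁ = 17.625.
Back-substitute into (2): P₂ = (309 + 2×17.625) / 6 = 57.375.

P₁ = 17.625, P₂ = 57.375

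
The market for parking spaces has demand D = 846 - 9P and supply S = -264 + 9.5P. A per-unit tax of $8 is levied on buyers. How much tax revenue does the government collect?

Pre-tax equilibrium: P* = 60, Q* = 306.
Tax on buyers shifts demand to D = 846 − 9(P + 8) = 774 - 9P.
774 - 9P = -264 + 9.5P gives seller price Ps = 2076/37; buyers pay Pb = 2076/37 + 8 = 2372/37.
New quantity: Q = 846 − 9(2372/37) = 9954/37.
Revenue = 8 × 9954/37 = 79632/37.

Tax revenue = 79632/37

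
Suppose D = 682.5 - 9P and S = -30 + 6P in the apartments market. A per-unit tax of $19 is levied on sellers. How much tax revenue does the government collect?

Tax revenue = 3545.4

Pre-tax equilibrium: P* = 47.5, Q* = 255.
Tax on sellers shifts supply to S = -30 + 6(P − 19) = -144 + 6P.
682.5 - 9P = -144 + 6P gives buyer price Pb = 55.1; sellers receive Ps = 55.1 − 19 = 36.1.
New quantity: Q = 682.5 − 9(55.1) = 186.6.
Revenue = 19 × 186.6 = 3545.4.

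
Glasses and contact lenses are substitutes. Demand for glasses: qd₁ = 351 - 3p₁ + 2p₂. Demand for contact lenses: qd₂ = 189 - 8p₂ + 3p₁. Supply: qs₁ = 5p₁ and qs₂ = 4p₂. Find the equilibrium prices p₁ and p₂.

p₁ = 51, p₂ = 28.5

Market 1: 351 - 3p₁ + 2p₂ = 5p₁ → 8p₁ - 2p₂ = 351.
Market 2: 12p₂ - 3p₁ = 189.
Eliminating p₂: 12×(1) + 2×(2) gives 90p₁ = 4590, so p₁ = 51.
Back-substitute into (2): p₂ = (189 + 3×51) / 12 = 28.5.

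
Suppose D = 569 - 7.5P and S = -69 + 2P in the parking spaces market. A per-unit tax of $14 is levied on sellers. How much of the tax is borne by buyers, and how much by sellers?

Pre-tax equilibrium: P* = 1276/19, Q* = 1241/19.
Tax on sellers shifts supply to S = -69 + 2(P − 14) = -97 + 2P.
569 - 7.5P = -97 + 2P gives buyer price Pb = 1332/19; sellers receive Ps = 1332/19 − 14 = 1066/19.
New quantity: Q = 569 − 7.5(1332/19) = 821/19.
Buyer burden = 1332/19 − 1276/19 = 56/19; seller burden = 1276/19 − 1066/19 = 210/19.

Buyers bear 56/19, sellers bear 210/19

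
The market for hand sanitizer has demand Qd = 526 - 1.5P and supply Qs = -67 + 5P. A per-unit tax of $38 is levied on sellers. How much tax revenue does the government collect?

Pre-tax equilibrium: P* = 1186/13, Q* = 5059/13.
Tax on sellers shifts supply to Qs = -67 + 5(P − 38) = -257 + 5P.
526 - 1.5P = -257 + 5P gives buyer price Pb = 1566/13; sellers receive Ps = 1566/13 − 38 = 1072/13.
New quantity: Q = 526 − 1.5(1566/13) = 4489/13.
Revenue = 38 × 4489/13 = 170582/13.

Tax revenue = 170582/13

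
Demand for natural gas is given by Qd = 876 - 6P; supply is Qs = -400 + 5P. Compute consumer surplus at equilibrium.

Consumer surplus = 2700

Equilibrium: 876 - 6P = -400 + 5P gives P* = 116, Q* = 180.
Demand choke price (Qd = 0): P = 146.
CS = ½(146 − 116)(180) = 2700.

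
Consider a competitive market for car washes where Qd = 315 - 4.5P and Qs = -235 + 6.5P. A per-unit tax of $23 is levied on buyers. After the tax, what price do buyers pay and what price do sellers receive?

Pre-tax equilibrium: P* = 50, Q* = 90.
Tax on buyers shifts demand to Qd = 315 − 4.5(P + 23) = 211.5 - 4.5P.
211.5 - 4.5P = -235 + 6.5P gives seller price Ps = 893/22; buyers pay Pb = 893/22 + 23 = 1399/22.
New quantity: Q = 315 − 4.5(1399/22) = 1269/44.

Buyers pay 1399/22, sellers receive 893/22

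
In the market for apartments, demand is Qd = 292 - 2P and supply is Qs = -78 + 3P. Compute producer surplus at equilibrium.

Producer surplus = 3456

Equilibrium: 292 - 2P = -78 + 3P gives P* = 74, Q* = 144.
Supply starts at P = 26 (where Qs = 0).
PS = ½(74 − 26)(144) = 3456.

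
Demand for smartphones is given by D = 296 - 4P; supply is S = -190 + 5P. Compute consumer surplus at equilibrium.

Consumer surplus = 800

Equilibrium: 296 - 4P = -190 + 5P gives P* = 54, Q* = 80.
Demand choke price (D = 0): P = 74.
CS = ½(74 − 54)(80) = 800.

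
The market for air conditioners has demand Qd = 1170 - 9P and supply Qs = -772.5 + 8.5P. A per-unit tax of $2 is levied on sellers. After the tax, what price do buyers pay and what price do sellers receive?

Pre-tax equilibrium: P* = 111, Q* = 171.
Tax on sellers shifts supply to Qs = -772.5 + 8.5(P − 2) = -789.5 + 8.5P.
1170 - 9P = -789.5 + 8.5P gives buyer price Pb = 3919/35; sellers receive Ps = 3919/35 − 2 = 3849/35.
New quantity: Q = 1170 − 9(3919/35) = 5679/35.

Buyers pay 3919/35, sellers receive 3849/35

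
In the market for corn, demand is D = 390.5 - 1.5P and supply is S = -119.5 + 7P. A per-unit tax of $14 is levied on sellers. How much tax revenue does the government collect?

Tax revenue = 67403/17

Pre-tax equilibrium: P* = 60, Q* = 300.5.
Tax on sellers shifts supply to S = -119.5 + 7(P − 14) = -217.5 + 7P.
390.5 - 1.5P = -217.5 + 7P gives buyer price Pb = 1216/17; sellers receive Ps = 1216/17 − 14 = 978/17.
New quantity: Q = 390.5 − 1.5(1216/17) = 9629/34.
Revenue = 14 × 9629/34 = 67403/17.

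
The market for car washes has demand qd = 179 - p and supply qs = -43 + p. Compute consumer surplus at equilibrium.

Equilibrium: 179 - p = -43 + p gives p* = 111, q* = 68.
Demand choke price (qd = 0): p = 179.
CS = ½(179 − 111)(68) = 2312.

Consumer surplus = 2312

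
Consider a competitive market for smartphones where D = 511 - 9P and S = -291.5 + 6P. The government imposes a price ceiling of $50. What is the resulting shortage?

Shortage = 52.5

Equilibrium price would be P* = 53.5, so the ceiling at 50 binds.
At P = 50: D = 511 − 9(50) = 61, S = -291.5 + 6(50) = 8.5.
Shortage = 61 − 8.5 = 52.5.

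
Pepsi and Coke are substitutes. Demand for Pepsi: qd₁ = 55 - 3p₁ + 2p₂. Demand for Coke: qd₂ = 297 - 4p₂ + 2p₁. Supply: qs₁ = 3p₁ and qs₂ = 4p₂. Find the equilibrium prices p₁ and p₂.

Market 1: 55 - 3p₁ + 2p₂ = 3p₁ → 6p₁ - 2p₂ = 55.
Market 2: 8p₂ - 2p₁ = 297.
Eliminating p₂: 8×(1) + 2×(2) gives 44p₁ = 1034, so p₁ = 23.5.
Back-substitute into (2): p₂ = (297 + 2×23.5) / 8 = 43.

p₁ = 23.5, p₂ = 43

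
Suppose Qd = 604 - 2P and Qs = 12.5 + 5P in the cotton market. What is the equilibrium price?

P* = 84.5

Set Qd = Qs: 604 - 2P = 12.5 + 5P.
591.5 = 7P, so P* = 84.5.
Q* = 604 − 2(84.5) = 435.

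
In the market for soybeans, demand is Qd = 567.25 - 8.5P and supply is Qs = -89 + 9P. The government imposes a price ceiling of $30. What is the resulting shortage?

Shortage = 131.25

Equilibrium price would be P* = 37.5, so the ceiling at 30 binds.
At P = 30: Qd = 567.25 − 8.5(30) = 312.25, Qs = -89 + 9(30) = 181.
Shortage = 312.25 − 181 = 131.25.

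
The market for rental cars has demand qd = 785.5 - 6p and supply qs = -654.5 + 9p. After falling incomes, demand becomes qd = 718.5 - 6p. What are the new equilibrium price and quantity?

p' = 1373/15, q' = 169.3

Original equilibrium: p* = 96, q* = 209.5.
New equilibrium: 718.5 - 6p = -654.5 + 9p, so 1373 = 15p and p' = 1373/15; q' = 718.5 − 6(1373/15) = 169.3.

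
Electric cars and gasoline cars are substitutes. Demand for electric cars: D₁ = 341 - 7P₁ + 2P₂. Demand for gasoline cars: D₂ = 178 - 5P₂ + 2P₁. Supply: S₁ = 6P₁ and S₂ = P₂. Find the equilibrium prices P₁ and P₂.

Market 1: 341 - 7P₁ + 2P₂ = 6P₁ → 13P₁ - 2P₂ = 341.
Market 2: 6P₂ - 2P₁ = 178.
Eliminating P₂: 6×(1) + 2×(2) gives 74P₁ = 2402, so P₁ = 1201/37.
Back-substitute into (2): P₂ = (178 + 2×1201/37) / 6 = 1498/37.

P₁ = 1201/37, P₂ = 1498/37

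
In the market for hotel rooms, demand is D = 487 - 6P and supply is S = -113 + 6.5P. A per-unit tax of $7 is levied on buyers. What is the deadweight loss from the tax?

Deadweight loss = 76.44

Pre-tax equilibrium: P* = 48, Q* = 199.
Tax on buyers shifts demand to D = 487 − 6(P + 7) = 445 - 6P.
445 - 6P = -113 + 6.5P gives seller price Ps = 44.64; buyers pay Pb = 44.64 + 7 = 51.64.
New quantity: Q = 487 − 6(51.64) = 177.16.
DWL = ½ × 7 × (199 − 177.16) = 76.44.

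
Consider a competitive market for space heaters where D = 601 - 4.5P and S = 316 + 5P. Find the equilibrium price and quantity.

Set D = S: 601 - 4.5P = 316 + 5P.
285 = 9.5P, so P* = 30.
Q* = 601 − 4.5(30) = 466.

P* = 30, Q* = 466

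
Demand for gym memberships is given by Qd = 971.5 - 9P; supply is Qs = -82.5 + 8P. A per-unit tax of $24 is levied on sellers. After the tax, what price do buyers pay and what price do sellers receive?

Buyers pay 1246/17, sellers receive 838/17

Pre-tax equilibrium: P* = 62, Q* = 413.5.
Tax on sellers shifts supply to Qs = -82.5 + 8(P − 24) = -274.5 + 8P.
971.5 - 9P = -274.5 + 8P gives buyer price Pb = 1246/17; sellers receive Ps = 1246/17 − 24 = 838/17.
New quantity: Q = 971.5 − 9(1246/17) = 10603/34.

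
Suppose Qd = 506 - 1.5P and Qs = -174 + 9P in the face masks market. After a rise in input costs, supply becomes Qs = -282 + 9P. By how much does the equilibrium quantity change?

ΔQ = -108/7

Original equilibrium: P* = 1360/21, Q* = 2862/7.
New equilibrium: 506 - 1.5P = -282 + 9P, so 788 = 10.5P and P' = 1576/21; Q' = 506 − 1.5(1576/21) = 2754/7.
Change in quantity: 2754/7 − 2862/7 = -108/7.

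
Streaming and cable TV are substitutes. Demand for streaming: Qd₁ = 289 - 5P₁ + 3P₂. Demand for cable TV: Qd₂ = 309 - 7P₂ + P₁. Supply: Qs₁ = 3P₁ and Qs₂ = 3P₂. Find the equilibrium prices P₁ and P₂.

P₁ = 347/7, P₂ = 251/7

Market 1: 289 - 5P₁ + 3P₂ = 3P₁ → 8P₁ - 3P₂ = 289.
Market 2: 10P₂ - P₁ = 309.
Eliminating P₂: 10×(1) + 3×(2) gives 77P₁ = 3817, so P₁ = 347/7.
Back-substitute into (2): P₂ = (309 + 1×347/7) / 10 = 251/7.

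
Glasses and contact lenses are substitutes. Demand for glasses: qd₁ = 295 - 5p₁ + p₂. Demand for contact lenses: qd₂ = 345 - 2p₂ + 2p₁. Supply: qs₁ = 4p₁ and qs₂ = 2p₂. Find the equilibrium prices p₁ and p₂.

Market 1: 295 - 5p₁ + p₂ = 4p₁ → 9p₁ - p₂ = 295.
Market 2: 4p₂ - 2p₁ = 345.
Eliminating p₂: 4×(1) + 1×(2) gives 34p₁ = 1525, so p₁ = 1525/34.
Back-substitute into (2): p₂ = (345 + 2×1525/34) / 4 = 3695/34.

p₁ = 1525/34, p₂ = 3695/34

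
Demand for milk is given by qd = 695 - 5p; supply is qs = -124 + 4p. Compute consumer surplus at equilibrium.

Consumer surplus = 5760

Equilibrium: 695 - 5p = -124 + 4p gives p* = 91, q* = 240.
Demand choke price (qd = 0): p = 139.
CS = ½(139 − 91)(240) = 5760.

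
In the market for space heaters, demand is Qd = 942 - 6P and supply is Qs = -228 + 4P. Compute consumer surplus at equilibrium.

Equilibrium: 942 - 6P = -228 + 4P gives P* = 117, Q* = 240.
Demand choke price (Qd = 0): P = 157.
CS = ½(157 − 117)(240) = 4800.

Consumer surplus = 4800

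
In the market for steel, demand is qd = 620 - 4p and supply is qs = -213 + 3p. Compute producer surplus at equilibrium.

Producer surplus = 3456

Equilibrium: 620 - 4p = -213 + 3p gives p* = 119, q* = 144.
Supply starts at p = 71 (where qs = 0).
PS = ½(119 − 71)(144) = 3456.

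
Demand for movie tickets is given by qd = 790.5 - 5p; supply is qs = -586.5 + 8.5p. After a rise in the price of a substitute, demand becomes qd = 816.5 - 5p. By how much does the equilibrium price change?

Original equilibrium: p* = 102, q* = 280.5.
New equilibrium: 816.5 - 5p = -586.5 + 8.5p, so 1403 = 13.5p and p' = 2806/27; q' = 816.5 − 5(2806/27) = 16031/54.
Change in price: 2806/27 − 102 = 52/27.

Δp = 52/27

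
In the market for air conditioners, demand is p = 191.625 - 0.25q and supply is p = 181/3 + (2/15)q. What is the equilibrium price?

p* = 106

Set the two price expressions equal: 191.625 - 0.25q = 181/3 + (2/15)q.
3151/24 = (23/60)q, so q* = 342.5.
p* = 191.625 − (0.25)(342.5) = 106.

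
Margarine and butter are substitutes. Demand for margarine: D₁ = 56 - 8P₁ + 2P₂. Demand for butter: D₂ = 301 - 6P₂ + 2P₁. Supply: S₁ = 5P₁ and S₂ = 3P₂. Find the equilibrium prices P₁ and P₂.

P₁ = 1106/113, P₂ = 4025/113

Market 1: 56 - 8P₁ + 2P₂ = 5P₁ → 13P₁ - 2P₂ = 56.
Market 2: 9P₂ - 2P₁ = 301.
Eliminating P₂: 9×(1) + 2×(2) gives 113P₁ = 1106, so P₁ = 1106/113.
Back-substitute into (2): P₂ = (301 + 2×1106/113) / 9 = 4025/113.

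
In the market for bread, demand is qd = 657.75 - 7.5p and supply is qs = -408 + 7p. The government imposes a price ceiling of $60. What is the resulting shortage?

Equilibrium price would be p* = 73.5, so the ceiling at 60 binds.
At p = 60: qd = 657.75 − 7.5(60) = 207.75, qs = -408 + 7(60) = 12.
Shortage = 207.75 − 12 = 195.75.

Shortage = 195.75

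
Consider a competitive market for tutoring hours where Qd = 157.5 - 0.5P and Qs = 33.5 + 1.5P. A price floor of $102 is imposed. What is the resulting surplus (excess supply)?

Equilibrium price would be P* = 62, so the floor at 102 binds.
At P = 102: Qd = 106.5, Qs = 186.5.
Surplus = 186.5 − 106.5 = 80.

Surplus = 80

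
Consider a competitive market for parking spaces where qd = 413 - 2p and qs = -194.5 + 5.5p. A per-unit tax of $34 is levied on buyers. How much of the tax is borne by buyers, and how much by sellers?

Pre-tax equilibrium: p* = 81, q* = 251.
Tax on buyers shifts demand to qd = 413 − 2(p + 34) = 345 - 2p.
345 - 2p = -194.5 + 5.5p gives seller price ps = 1079/15; buyers pay pb = 1079/15 + 34 = 1589/15.
New quantity: q = 413 − 2(1589/15) = 3017/15.
Buyer burden = 1589/15 − 81 = 374/15; seller burden = 81 − 1079/15 = 136/15.

Buyers bear 374/15, sellers bear 136/15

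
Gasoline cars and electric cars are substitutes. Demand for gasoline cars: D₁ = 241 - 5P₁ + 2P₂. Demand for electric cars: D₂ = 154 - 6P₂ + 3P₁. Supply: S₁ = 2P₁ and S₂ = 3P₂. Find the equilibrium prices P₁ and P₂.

Market 1: 241 - 5P₁ + 2P₂ = 2P₁ → 7P₁ - 2P₂ = 241.
Market 2: 9P₂ - 3P₁ = 154.
Eliminating P₂: 9×(1) + 2×(2) gives 57P₁ = 2477, so P₁ = 2477/57.
Back-substitute into (2): P₂ = (154 + 3×2477/57) / 9 = 1801/57.

P₁ = 2477/57, P₂ = 1801/57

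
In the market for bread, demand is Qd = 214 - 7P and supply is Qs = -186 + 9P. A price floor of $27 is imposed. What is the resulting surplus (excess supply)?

Equilibrium price would be P* = 25, so the floor at 27 binds.
At P = 27: Qd = 25, Qs = 57.
Surplus = 57 − 25 = 32.

Surplus = 32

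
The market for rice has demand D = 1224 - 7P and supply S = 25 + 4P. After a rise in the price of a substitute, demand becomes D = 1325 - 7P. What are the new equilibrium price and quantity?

Original equilibrium: P* = 109, Q* = 461.
New equilibrium: 1325 - 7P = 25 + 4P, so 1300 = 11P and P' = 1300/11; Q' = 1325 − 7(1300/11) = 5475/11.

P' = 1300/11, Q' = 5475/11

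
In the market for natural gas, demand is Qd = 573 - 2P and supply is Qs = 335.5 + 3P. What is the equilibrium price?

Set Qd = Qs: 573 - 2P = 335.5 + 3P.
237.5 = 5P, so P* = 47.5.
Q* = 573 − 2(47.5) = 478.

P* = 47.5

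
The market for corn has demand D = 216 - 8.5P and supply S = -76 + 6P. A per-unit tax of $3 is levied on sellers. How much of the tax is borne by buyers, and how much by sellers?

Buyers bear 36/29, sellers bear 51/29

Pre-tax equilibrium: P* = 584/29, Q* = 1300/29.
Tax on sellers shifts supply to S = -76 + 6(P − 3) = -94 + 6P.
216 - 8.5P = -94 + 6P gives buyer price Pb = 620/29; sellers receive Ps = 620/29 − 3 = 533/29.
New quantity: Q = 216 − 8.5(620/29) = 994/29.
Buyer burden = 620/29 − 584/29 = 36/29; seller burden = 584/29 − 533/29 = 51/29.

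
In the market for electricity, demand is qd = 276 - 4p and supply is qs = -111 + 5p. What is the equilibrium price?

p* = 43

Set qd = qs: 276 - 4p = -111 + 5p.
387 = 9p, so p* = 43.
q* = 276 − 4(43) = 104.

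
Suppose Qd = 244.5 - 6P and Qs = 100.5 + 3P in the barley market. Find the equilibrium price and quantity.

Set Qd = Qs: 244.5 - 6P = 100.5 + 3P.
144 = 9P, so P* = 16.
Q* = 244.5 − 6(16) = 148.5.

P* = 16, Q* = 148.5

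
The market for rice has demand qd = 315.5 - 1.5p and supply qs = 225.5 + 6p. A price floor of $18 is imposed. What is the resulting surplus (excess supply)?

Equilibrium price would be p* = 12, so the floor at 18 binds.
At p = 18: qd = 288.5, qs = 333.5.
Surplus = 333.5 − 288.5 = 45.

Surplus = 45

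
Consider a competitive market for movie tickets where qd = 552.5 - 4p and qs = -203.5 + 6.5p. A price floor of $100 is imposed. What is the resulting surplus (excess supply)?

Equilibrium price would be p* = 72, so the floor at 100 binds.
At p = 100: qd = 152.5, qs = 446.5.
Surplus = 446.5 − 152.5 = 294.

Surplus = 294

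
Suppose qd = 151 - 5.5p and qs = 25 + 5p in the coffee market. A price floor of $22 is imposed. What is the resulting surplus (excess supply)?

Equilibrium price would be p* = 12, so the floor at 22 binds.
At p = 22: qd = 30, qs = 135.
Surplus = 135 − 30 = 105.

Surplus = 105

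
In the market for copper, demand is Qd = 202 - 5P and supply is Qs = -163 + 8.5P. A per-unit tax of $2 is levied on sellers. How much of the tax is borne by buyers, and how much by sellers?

Pre-tax equilibrium: P* = 730/27, Q* = 1804/27.
Tax on sellers shifts supply to Qs = -163 + 8.5(P − 2) = -180 + 8.5P.
202 - 5P = -180 + 8.5P gives buyer price Pb = 764/27; sellers receive Ps = 764/27 − 2 = 710/27.
New quantity: Q = 202 − 5(764/27) = 1634/27.
Buyer burden = 764/27 − 730/27 = 34/27; seller burden = 730/27 − 710/27 = 20/27.

Buyers bear 34/27, sellers bear 20/27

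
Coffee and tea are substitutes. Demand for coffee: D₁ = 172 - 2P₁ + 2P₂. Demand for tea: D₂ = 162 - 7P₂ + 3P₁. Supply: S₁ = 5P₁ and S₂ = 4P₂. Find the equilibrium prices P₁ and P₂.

P₁ = 2216/71, P₂ = 1650/71

Market 1: 172 - 2P₁ + 2P₂ = 5P₁ → 7P₁ - 2P₂ = 172.
Market 2: 11P₂ - 3P₁ = 162.
Eliminating P₂: 11×(1) + 2×(2) gives 71P₁ = 2216, so P₁ = 2216/71.
Back-substitute into (2): P₂ = (162 + 3×2216/71) / 11 = 1650/71.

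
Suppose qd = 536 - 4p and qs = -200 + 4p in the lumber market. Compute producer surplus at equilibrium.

Equilibrium: 536 - 4p = -200 + 4p gives p* = 92, q* = 168.
Supply starts at p = 50 (where qs = 0).
PS = ½(92 − 50)(168) = 3528.

Producer surplus = 3528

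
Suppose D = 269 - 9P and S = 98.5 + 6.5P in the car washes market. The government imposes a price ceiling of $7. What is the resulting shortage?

Equilibrium price would be P* = 11, so the ceiling at 7 binds.
At P = 7: D = 269 − 9(7) = 206, S = 98.5 + 6.5(7) = 144.
Shortage = 206 − 144 = 62.

Shortage = 62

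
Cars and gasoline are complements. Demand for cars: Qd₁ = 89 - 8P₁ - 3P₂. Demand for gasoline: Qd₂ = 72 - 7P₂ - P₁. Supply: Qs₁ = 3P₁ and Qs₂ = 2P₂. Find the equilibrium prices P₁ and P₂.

P₁ = 6.09375, P₂ = 703/96

Market 1: 89 - 8P₁ - 3P₂ = 3P₁ → 11P₁ + 3P₂ = 89.
Market 2: 9P₂ + P₁ = 72.
Eliminating P₂: 9×(1) − 3×(2) gives 96P₁ = 585, so P₁ = 6.09375.
Back-substitute into (2): P₂ = (72 − 1×6.09375) / 9 = 703/96.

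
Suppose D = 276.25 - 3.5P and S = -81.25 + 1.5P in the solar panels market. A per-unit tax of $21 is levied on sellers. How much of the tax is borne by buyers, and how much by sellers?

Buyers bear $6.3, sellers bear $14.7

Pre-tax equilibrium: P* = 71.5, Q* = 26.
Tax on sellers shifts supply to S = -81.25 + 1.5(P − 21) = -112.75 + 1.5P.
276.25 - 3.5P = -112.75 + 1.5P gives buyer price Pb = 77.8; sellers receive Ps = 77.8 − 21 = 56.8.
New quantity: Q = 276.25 − 3.5(77.8) = 3.95.
Buyer burden = 77.8 − 71.5 = 6.3; seller burden = 71.5 − 56.8 = 14.7.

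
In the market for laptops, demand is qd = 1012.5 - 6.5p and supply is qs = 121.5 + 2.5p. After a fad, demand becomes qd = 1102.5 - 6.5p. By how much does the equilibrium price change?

Original equilibrium: p* = 99, q* = 369.
New equilibrium: 1102.5 - 6.5p = 121.5 + 2.5p, so 981 = 9p and p' = 109; q' = 1102.5 − 6.5(109) = 394.
Change in price: 109 − 99 = 10.

Δp = 10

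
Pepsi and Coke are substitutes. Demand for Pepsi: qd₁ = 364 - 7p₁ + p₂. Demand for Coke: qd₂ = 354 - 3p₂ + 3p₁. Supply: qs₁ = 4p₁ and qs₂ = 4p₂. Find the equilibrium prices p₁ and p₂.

Market 1: 364 - 7p₁ + p₂ = 4p₁ → 11p₁ - p₂ = 364.
Market 2: 7p₂ - 3p₁ = 354.
Eliminating p₂: 7×(1) + 1×(2) gives 74p₁ = 2902, so p₁ = 1451/37.
Back-substitute into (2): p₂ = (354 + 3×1451/37) / 7 = 2493/37.

p₁ = 1451/37, p₂ = 2493/37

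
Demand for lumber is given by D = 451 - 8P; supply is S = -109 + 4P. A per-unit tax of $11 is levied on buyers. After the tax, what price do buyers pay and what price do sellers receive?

Pre-tax equilibrium: P* = 140/3, Q* = 233/3.
Tax on buyers shifts demand to D = 451 − 8(P + 11) = 363 - 8P.
363 - 8P = -109 + 4P gives seller price Ps = 118/3; buyers pay Pb = 118/3 + 11 = 151/3.
New quantity: Q = 451 − 8(151/3) = 145/3.

Buyers pay 151/3, sellers receive 118/3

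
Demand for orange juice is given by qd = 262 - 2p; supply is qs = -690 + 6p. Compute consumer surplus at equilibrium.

Equilibrium: 262 - 2p = -690 + 6p gives p* = 119, q* = 24.
Demand choke price (qd = 0): p = 131.
CS = ½(131 − 119)(24) = 144.

Consumer surplus = 144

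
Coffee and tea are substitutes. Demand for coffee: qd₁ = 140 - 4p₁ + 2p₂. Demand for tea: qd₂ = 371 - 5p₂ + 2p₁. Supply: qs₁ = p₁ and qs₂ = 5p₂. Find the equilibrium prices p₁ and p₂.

Market 1: 140 - 4p₁ + 2p₂ = p₁ → 5p₁ - 2p₂ = 140.
Market 2: 10p₂ - 2p₁ = 371.
Eliminating p₂: 10×(1) + 2×(2) gives 46p₁ = 2142, so p₁ = 1071/23.
Back-substitute into (2): p₂ = (371 + 2×1071/23) / 10 = 2135/46.

p₁ = 1071/23, p₂ = 2135/46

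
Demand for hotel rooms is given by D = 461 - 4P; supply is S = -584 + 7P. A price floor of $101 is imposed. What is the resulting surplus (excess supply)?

Surplus = 66

Equilibrium price would be P* = 95, so the floor at 101 binds.
At P = 101: D = 57, S = 123.
Surplus = 123 − 57 = 66.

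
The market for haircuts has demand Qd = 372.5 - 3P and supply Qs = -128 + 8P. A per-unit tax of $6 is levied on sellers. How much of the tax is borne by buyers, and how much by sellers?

Pre-tax equilibrium: P* = 45.5, Q* = 236.
Tax on sellers shifts supply to Qs = -128 + 8(P − 6) = -176 + 8P.
372.5 - 3P = -176 + 8P gives buyer price Pb = 1097/22; sellers receive Ps = 1097/22 − 6 = 965/22.
New quantity: Q = 372.5 − 3(1097/22) = 2452/11.
Buyer burden = 1097/22 − 45.5 = 48/11; seller burden = 45.5 − 965/22 = 18/11.

Buyers bear 48/11, sellers bear 18/11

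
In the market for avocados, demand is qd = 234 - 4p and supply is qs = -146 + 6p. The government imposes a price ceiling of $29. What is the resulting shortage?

Shortage = 90

Equilibrium price would be p* = 38, so the ceiling at 29 binds.
At p = 29: qd = 234 − 4(29) = 118, qs = -146 + 6(29) = 28.
Shortage = 118 − 28 = 90.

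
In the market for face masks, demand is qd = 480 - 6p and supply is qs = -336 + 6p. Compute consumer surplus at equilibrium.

Consumer surplus = 432

Equilibrium: 480 - 6p = -336 + 6p gives p* = 68, q* = 72.
Demand choke price (qd = 0): p = 80.
CS = ½(80 − 68)(72) = 432.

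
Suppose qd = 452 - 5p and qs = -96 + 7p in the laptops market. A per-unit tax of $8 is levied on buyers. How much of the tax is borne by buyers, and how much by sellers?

Pre-tax equilibrium: p* = 137/3, q* = 671/3.
Tax on buyers shifts demand to qd = 452 − 5(p + 8) = 412 - 5p.
412 - 5p = -96 + 7p gives seller price ps = 127/3; buyers pay pb = 127/3 + 8 = 151/3.
New quantity: q = 452 − 5(151/3) = 601/3.
Buyer burden = 151/3 − 137/3 = 14/3; seller burden = 137/3 − 127/3 = 10/3.

Buyers bear 14/3, sellers bear 10/3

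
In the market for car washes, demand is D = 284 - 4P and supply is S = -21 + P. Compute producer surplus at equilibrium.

Equilibrium: 284 - 4P = -21 + P gives P* = 61, Q* = 40.
Supply starts at P = 21 (where S = 0).
PS = ½(61 − 21)(40) = 800.

Producer surplus = 800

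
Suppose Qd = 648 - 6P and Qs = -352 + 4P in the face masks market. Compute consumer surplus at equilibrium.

Equilibrium: 648 - 6P = -352 + 4P gives P* = 100, Q* = 48.
Demand choke price (Qd = 0): P = 108.
CS = ½(108 − 100)(48) = 192.

Consumer surplus = 192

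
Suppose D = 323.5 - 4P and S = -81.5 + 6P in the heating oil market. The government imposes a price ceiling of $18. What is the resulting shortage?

Shortage = 225

Equilibrium price would be P* = 40.5, so the ceiling at 18 binds.
At P = 18: D = 323.5 − 4(18) = 251.5, S = -81.5 + 6(18) = 26.5.
Shortage = 251.5 − 26.5 = 225.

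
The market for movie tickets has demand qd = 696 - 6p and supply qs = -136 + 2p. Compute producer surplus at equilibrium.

Equilibrium: 696 - 6p = -136 + 2p gives p* = 104, q* = 72.
Supply starts at p = 68 (where qs = 0).
PS = ½(104 − 68)(72) = 1296.

Producer surplus = 1296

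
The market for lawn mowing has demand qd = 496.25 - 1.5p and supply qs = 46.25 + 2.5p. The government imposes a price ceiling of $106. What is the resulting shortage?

Shortage = 26

Equilibrium price would be p* = 112.5, so the ceiling at 106 binds.
At p = 106: qd = 496.25 − 1.5(106) = 337.25, qs = 46.25 + 2.5(106) = 311.25.
Shortage = 337.25 − 311.25 = 26.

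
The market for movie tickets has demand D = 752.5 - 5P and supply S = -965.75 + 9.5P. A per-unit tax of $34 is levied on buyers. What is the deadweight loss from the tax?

Pre-tax equilibrium: P* = 118.5, Q* = 160.
Tax on buyers shifts demand to D = 752.5 − 5(P + 34) = 582.5 - 5P.
582.5 - 5P = -965.75 + 9.5P gives seller price Ps = 6193/58; buyers pay Pb = 6193/58 + 34 = 8165/58.
New quantity: Q = 752.5 − 5(8165/58) = 1410/29.
DWL = ½ × 34 × (160 − 1410/29) = 54910/29.

Deadweight loss = 54910/29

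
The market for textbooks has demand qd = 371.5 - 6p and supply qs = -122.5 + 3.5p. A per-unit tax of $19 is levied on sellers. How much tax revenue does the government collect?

Pre-tax equilibrium: p* = 52, q* = 59.5.
Tax on sellers shifts supply to qs = -122.5 + 3.5(p − 19) = -189 + 3.5p.
371.5 - 6p = -189 + 3.5p gives buyer price pb = 59; sellers receive ps = 59 − 19 = 40.
New quantity: q = 371.5 − 6(59) = 17.5.
Revenue = 19 × 17.5 = 332.5.

Tax revenue = 332.5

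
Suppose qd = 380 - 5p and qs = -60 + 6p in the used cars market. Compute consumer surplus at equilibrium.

Consumer surplus = 3240

Equilibrium: 380 - 5p = -60 + 6p gives p* = 40, q* = 180.
Demand choke price (qd = 0): p = 76.
CS = ½(76 − 40)(180) = 3240.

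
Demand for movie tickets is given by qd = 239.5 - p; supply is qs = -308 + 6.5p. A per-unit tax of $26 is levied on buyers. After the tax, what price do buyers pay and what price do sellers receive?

Pre-tax equilibrium: p* = 73, q* = 166.5.
Tax on buyers shifts demand to qd = 239.5 − 1(p + 26) = 213.5 - p.
213.5 - p = -308 + 6.5p gives seller price ps = 1043/15; buyers pay pb = 1043/15 + 26 = 1433/15.
New quantity: q = 239.5 − 1(1433/15) = 4319/30.

Buyers pay 1433/15, sellers receive 1043/15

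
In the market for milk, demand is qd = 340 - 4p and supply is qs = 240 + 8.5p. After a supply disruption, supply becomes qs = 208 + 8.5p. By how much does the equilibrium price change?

Δp = 2.56

Original equilibrium: p* = 8, q* = 308.
New equilibrium: 340 - 4p = 208 + 8.5p, so 132 = 12.5p and p' = 10.56; q' = 340 − 4(10.56) = 297.76.
Change in price: 10.56 − 8 = 2.56.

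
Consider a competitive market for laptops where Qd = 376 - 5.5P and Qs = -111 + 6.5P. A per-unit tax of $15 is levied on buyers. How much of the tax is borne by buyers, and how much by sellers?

Buyers bear $8.125, sellers bear $6.875

Pre-tax equilibrium: P* = 487/12, Q* = 3667/24.
Tax on buyers shifts demand to Qd = 376 − 5.5(P + 15) = 293.5 - 5.5P.
293.5 - 5.5P = -111 + 6.5P gives seller price Ps = 809/24; buyers pay Pb = 809/24 + 15 = 1169/24.
New quantity: Q = 376 − 5.5(1169/24) = 5189/48.
Buyer burden = 1169/24 − 487/12 = 8.125; seller burden = 487/12 − 809/24 = 6.875.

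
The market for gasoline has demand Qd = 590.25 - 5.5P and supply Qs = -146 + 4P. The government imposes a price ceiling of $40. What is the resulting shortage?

Shortage = 356.25

Equilibrium price would be P* = 77.5, so the ceiling at 40 binds.
At P = 40: Qd = 590.25 − 5.5(40) = 370.25, Qs = -146 + 4(40) = 14.
Shortage = 370.25 − 14 = 356.25.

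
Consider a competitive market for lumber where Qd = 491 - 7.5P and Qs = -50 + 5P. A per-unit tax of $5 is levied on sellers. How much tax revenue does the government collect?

Pre-tax equilibrium: P* = 43.28, Q* = 166.4.
Tax on sellers shifts supply to Qs = -50 + 5(P − 5) = -75 + 5P.
491 - 7.5P = -75 + 5P gives buyer price Pb = 45.28; sellers receive Ps = 45.28 − 5 = 40.28.
New quantity: Q = 491 − 7.5(45.28) = 151.4.
Revenue = 5 × 151.4 = 757.

Tax revenue = 757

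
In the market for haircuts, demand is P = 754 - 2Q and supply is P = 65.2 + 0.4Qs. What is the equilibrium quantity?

Q* = 287

Set the two price expressions equal: 754 - 2Q = 65.2 + 0.4Q.
688.8 = 2.4Q, so Q* = 287.
P* = 754 − (2)(287) = 180.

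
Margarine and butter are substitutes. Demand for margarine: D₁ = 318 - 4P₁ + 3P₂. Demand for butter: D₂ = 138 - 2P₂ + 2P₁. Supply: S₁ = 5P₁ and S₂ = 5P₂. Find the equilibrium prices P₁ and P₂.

Market 1: 318 - 4P₁ + 3P₂ = 5P₁ → 9P₁ - 3P₂ = 318.
Market 2: 7P₂ - 2P₁ = 138.
Eliminating P₂: 7×(1) + 3×(2) gives 57P₁ = 2640, so P₁ = 880/19.
Back-substitute into (2): P₂ = (138 + 2×880/19) / 7 = 626/19.

P₁ = 880/19, P₂ = 626/19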